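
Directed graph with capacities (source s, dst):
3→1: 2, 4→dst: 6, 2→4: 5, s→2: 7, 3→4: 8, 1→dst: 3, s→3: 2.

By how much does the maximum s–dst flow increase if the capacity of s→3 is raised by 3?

Original max flow = 7.
After raising cap(s→3), augmenting paths through that edge carry 1 more unit.
New max flow = 8. Increase = 1.

1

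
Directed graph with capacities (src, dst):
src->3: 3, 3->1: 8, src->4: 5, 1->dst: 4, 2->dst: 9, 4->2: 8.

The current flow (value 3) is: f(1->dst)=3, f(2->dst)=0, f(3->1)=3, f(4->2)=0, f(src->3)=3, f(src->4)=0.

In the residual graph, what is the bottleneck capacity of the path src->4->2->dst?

Residual capacities along the path: src->4: 5, 4->2: 8, 2->dst: 9.
Minimum is 5.

5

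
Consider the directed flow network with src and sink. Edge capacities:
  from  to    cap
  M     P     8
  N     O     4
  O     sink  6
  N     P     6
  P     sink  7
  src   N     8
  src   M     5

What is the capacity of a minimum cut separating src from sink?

Max flow = 11 (via 3 augmenting paths).
In the residual at optimum, the set reachable from src is {M, N, P, src}.
Cut edges: N→O (cap 4), P→sink (cap 7). Sum = 11.

11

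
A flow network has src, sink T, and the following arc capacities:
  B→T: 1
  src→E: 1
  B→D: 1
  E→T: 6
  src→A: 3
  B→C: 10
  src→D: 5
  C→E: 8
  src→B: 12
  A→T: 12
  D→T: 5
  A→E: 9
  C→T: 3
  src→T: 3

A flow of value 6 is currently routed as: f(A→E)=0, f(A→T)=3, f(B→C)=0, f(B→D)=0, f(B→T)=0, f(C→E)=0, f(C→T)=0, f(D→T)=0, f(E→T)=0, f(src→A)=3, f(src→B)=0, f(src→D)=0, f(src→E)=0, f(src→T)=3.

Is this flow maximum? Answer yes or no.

No

Residual path src→B→T has bottleneck 1 > 0.
Pushing 1 along it raises the flow to 7, so the given flow is not maximum.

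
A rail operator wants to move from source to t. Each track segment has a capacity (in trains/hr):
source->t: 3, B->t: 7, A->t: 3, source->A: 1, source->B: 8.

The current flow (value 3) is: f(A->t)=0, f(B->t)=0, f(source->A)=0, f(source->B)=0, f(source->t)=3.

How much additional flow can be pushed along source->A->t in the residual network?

Residual capacities along the path: source->A: 1, A->t: 3.
Minimum is 1.

1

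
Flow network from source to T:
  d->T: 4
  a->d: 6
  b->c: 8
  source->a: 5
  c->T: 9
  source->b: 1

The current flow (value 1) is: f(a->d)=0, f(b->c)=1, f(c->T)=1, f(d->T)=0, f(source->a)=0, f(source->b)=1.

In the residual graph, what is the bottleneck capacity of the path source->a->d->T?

Residual capacities along the path: source->a: 5, a->d: 6, d->T: 4.
Minimum is 4.

4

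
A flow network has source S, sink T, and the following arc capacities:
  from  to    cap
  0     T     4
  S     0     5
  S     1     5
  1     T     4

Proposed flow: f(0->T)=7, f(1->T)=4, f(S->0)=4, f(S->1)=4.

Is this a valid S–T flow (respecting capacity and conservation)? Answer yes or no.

Capacity violated on 0->T: flow 7 > capacity 4.

No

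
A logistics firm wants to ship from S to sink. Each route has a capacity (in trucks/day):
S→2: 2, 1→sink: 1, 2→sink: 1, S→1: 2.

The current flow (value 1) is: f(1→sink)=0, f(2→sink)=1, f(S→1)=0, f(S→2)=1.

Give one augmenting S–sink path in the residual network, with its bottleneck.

S→1→sink, bottleneck 1

Residual along S→1→sink: S→1: 2, 1→sink: 1.
Bottleneck = min = 1.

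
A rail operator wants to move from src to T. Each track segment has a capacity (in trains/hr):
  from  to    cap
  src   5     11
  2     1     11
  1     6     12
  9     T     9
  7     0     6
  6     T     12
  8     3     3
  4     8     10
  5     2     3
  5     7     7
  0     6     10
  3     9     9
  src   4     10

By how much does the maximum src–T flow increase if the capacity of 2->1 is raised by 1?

Original max flow = 12.
Edge 2->1 does not cross the min cut (source side {4, 5, 7, 8, src}), so extra capacity there cannot help.
New max flow = 12. Increase = 0.

0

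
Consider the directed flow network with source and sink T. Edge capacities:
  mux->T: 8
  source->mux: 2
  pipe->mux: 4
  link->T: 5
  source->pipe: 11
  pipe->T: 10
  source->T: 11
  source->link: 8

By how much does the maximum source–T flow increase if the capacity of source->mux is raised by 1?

Original max flow = 29.
After raising cap(source->mux), augmenting paths through that edge carry 1 more unit.
New max flow = 30. Increase = 1.

1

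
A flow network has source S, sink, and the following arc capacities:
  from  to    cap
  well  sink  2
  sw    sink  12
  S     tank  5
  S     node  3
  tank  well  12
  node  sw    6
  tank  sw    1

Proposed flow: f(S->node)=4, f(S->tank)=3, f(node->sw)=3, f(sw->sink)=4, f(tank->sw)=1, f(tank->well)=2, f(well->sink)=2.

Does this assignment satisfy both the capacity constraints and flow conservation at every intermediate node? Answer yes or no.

Capacity violated on S->node: flow 4 > capacity 3.

No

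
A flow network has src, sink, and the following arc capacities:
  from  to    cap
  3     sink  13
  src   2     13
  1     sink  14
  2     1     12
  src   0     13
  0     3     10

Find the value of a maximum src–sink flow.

Augment src->2->1->sink: bottleneck 12. Total 12.
Augment src->0->3->sink: bottleneck 10. Total 22.
No augmenting path remains in the residual graph.

22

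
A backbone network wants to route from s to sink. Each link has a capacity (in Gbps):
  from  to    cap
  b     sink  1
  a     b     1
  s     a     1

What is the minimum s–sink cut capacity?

Max flow = 1 (via 1 augmenting path).
In the residual at optimum, the set reachable from s is {s}.
Cut edges: s->a (cap 1). Sum = 1.

1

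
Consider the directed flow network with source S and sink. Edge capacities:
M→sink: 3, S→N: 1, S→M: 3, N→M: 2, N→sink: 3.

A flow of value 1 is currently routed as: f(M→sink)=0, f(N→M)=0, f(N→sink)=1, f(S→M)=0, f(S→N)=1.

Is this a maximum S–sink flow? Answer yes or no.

No

Residual path S→M→sink has bottleneck 3 > 0.
Pushing 3 along it raises the flow to 4, so the given flow is not maximum.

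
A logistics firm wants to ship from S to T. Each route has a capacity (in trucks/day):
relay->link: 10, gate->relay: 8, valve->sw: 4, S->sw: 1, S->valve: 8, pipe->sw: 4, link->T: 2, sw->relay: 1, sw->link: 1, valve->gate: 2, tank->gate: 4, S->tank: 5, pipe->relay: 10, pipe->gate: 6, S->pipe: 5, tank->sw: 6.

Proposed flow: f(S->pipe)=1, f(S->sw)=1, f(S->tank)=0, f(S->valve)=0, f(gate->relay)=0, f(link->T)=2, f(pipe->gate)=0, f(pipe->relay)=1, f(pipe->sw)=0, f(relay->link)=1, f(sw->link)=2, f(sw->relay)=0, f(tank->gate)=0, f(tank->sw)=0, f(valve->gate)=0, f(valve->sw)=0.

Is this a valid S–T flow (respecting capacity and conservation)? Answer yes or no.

No

Capacity violated on sw->link: flow 2 > capacity 1.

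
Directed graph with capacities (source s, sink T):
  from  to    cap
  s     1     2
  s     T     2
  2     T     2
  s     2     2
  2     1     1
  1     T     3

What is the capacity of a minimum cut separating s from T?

6

Max flow = 6 (via 3 augmenting paths).
In the residual at optimum, the set reachable from s is {s}.
Cut edges: s->2 (cap 2), s->1 (cap 2), s->T (cap 2). Sum = 6.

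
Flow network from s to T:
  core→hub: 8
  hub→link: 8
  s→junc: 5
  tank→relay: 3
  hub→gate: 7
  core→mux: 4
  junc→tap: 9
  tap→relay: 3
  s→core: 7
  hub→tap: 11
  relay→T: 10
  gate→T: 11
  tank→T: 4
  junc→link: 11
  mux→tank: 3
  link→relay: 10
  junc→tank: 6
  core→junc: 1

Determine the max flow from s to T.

12

Augment s→junc→tank→T: bottleneck 4. Total 4.
Augment s→core→hub→gate→T: bottleneck 7. Total 11.
Augment s→junc→tap→relay→T: bottleneck 1. Total 12.
No augmenting path remains in the residual graph.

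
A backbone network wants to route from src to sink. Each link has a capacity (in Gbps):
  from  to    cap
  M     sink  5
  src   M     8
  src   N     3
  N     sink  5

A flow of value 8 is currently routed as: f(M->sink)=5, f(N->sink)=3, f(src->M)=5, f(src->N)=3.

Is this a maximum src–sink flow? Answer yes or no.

Residual reachable from src: {M, src}; sink is not reachable.
Saturated cut: src->N, M->sink with total capacity 8 = current flow value. Flow is maximum.

Yes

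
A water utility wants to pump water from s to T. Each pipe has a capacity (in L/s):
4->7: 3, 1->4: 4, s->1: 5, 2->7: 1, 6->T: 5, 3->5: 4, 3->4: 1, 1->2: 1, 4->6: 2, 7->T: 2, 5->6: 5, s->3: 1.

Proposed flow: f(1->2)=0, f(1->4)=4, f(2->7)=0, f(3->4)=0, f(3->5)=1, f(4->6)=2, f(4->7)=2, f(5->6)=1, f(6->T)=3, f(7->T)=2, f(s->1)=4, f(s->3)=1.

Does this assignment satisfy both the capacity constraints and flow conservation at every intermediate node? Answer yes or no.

Every edge has 0 ≤ f(e) ≤ cap(e).
At each intermediate node, inflow equals outflow.

Yes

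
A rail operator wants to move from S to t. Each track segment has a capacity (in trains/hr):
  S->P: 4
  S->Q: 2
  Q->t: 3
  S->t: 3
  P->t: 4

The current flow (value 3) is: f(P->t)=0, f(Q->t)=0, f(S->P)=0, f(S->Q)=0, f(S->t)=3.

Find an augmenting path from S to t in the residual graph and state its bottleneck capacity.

Residual along S->Q->t: S->Q: 2, Q->t: 3.
Bottleneck = min = 2.

S->Q->t, bottleneck 2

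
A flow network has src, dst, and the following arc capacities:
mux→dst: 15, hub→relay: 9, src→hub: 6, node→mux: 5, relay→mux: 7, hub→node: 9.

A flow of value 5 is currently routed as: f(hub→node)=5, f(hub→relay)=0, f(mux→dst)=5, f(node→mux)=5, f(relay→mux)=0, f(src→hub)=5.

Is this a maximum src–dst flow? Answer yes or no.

Residual path src→hub→relay→mux→dst has bottleneck 1 > 0.
Pushing 1 along it raises the flow to 6, so the given flow is not maximum.

No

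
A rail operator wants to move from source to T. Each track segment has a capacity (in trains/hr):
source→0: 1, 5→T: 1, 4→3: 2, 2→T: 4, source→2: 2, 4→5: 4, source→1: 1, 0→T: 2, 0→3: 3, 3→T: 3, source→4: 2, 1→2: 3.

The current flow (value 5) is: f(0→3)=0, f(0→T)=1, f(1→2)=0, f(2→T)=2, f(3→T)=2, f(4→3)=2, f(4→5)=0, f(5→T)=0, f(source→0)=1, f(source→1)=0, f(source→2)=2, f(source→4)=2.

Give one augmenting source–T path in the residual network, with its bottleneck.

source→1→2→T, bottleneck 1

Residual along source→1→2→T: source→1: 1, 1→2: 3, 2→T: 2.
Bottleneck = min = 1.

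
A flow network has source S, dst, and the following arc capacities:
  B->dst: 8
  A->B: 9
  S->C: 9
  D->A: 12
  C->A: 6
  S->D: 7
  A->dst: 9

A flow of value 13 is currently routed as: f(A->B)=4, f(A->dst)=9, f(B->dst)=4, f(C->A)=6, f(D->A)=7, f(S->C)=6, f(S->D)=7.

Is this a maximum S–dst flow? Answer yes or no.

Yes

Residual reachable from S: {C, S}; dst is not reachable.
Saturated cut: S->D, C->A with total capacity 13 = current flow value. Flow is maximum.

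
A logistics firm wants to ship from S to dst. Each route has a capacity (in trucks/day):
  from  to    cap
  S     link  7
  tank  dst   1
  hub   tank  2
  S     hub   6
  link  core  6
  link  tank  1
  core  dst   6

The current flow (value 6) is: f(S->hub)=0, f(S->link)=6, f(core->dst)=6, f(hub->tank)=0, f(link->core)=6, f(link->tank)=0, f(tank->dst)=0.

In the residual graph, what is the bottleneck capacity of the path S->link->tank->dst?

Residual capacities along the path: S->link: 1, link->tank: 1, tank->dst: 1.
Minimum is 1.

1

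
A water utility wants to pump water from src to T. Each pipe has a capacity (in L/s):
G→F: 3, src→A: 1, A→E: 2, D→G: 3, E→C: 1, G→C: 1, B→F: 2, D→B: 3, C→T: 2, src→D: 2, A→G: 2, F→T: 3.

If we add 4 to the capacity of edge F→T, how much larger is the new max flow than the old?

0

Original max flow = 3.
Edge F→T does not cross the min cut (source side {src}), so extra capacity there cannot help.
New max flow = 3. Increase = 0.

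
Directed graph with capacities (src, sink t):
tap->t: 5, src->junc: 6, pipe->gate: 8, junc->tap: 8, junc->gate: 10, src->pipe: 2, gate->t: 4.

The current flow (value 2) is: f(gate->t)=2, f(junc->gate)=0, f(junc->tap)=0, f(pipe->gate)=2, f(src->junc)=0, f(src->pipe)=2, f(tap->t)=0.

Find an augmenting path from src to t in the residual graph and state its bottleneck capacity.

src->junc->gate->t, bottleneck 2

Residual along src->junc->gate->t: src->junc: 6, junc->gate: 10, gate->t: 2.
Bottleneck = min = 2.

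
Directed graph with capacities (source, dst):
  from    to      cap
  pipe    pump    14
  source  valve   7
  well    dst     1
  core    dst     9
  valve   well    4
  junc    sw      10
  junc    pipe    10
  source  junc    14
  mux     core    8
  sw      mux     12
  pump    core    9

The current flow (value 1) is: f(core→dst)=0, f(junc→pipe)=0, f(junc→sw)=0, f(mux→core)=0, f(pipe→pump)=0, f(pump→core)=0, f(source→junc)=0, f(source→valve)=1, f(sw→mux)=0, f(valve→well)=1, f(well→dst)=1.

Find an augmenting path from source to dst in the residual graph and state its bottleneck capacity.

Residual along source→junc→pipe→pump→core→dst: source→junc: 14, junc→pipe: 10, pipe→pump: 14, pump→core: 9, core→dst: 9.
Bottleneck = min = 9.

source→junc→pipe→pump→core→dst, bottleneck 9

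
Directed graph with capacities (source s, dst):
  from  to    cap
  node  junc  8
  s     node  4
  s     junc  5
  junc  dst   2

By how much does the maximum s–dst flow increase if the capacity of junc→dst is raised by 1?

1

Original max flow = 2.
After raising cap(junc→dst), augmenting paths through that edge carry 1 more unit.
New max flow = 3. Increase = 1.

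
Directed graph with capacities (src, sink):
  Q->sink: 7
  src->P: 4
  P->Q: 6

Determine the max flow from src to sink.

4

Augment src->P->Q->sink: bottleneck 4. Total 4.
No augmenting path remains in the residual graph.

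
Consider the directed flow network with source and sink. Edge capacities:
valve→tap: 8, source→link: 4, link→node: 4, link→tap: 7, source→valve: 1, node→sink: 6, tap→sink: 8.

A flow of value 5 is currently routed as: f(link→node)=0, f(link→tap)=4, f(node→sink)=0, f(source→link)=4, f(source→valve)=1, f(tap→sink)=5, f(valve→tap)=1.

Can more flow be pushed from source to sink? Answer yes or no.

No

Residual reachable from source: {source}; sink is not reachable.
Saturated cut: source→valve, source→link with total capacity 5 = current flow value. Flow is maximum.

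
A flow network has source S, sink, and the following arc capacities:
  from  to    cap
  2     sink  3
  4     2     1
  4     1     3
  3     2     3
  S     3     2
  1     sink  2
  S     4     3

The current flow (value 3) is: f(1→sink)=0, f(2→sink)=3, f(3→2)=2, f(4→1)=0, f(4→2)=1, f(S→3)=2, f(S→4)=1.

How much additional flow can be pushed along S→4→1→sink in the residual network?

Residual capacities along the path: S→4: 2, 4→1: 3, 1→sink: 2.
Minimum is 2.

2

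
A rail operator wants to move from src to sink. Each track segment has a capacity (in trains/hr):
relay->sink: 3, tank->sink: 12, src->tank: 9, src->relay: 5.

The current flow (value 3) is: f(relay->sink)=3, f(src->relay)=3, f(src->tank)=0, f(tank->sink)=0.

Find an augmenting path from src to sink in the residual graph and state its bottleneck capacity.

src->tank->sink, bottleneck 9

Residual along src->tank->sink: src->tank: 9, tank->sink: 12.
Bottleneck = min = 9.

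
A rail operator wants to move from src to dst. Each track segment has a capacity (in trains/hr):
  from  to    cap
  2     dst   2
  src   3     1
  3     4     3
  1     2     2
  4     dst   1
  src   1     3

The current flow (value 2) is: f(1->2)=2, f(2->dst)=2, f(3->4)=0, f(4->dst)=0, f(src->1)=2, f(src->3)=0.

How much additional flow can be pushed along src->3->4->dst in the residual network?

Residual capacities along the path: src->3: 1, 3->4: 3, 4->dst: 1.
Minimum is 1.

1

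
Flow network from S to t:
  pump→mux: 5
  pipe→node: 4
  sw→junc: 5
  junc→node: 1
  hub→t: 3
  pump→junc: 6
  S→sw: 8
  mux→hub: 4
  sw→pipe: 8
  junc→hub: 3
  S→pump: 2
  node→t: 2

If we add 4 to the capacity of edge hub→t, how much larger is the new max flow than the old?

Original max flow = 5.
After raising cap(hub→t), augmenting paths through that edge carry 2 more units.
New max flow = 7. Increase = 2.

2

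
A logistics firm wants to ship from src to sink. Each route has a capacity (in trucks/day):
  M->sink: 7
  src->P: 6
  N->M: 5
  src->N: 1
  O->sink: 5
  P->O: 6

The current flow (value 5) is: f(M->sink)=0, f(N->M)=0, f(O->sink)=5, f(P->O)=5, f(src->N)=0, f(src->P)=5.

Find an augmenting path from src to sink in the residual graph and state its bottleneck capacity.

Residual along src->N->M->sink: src->N: 1, N->M: 5, M->sink: 7.
Bottleneck = min = 1.

src->N->M->sink, bottleneck 1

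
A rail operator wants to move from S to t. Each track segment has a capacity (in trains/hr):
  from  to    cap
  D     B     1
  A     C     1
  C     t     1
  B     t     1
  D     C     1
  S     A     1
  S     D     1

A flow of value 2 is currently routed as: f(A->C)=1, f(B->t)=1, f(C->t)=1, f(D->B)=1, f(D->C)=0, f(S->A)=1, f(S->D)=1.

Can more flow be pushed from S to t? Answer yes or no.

Residual reachable from S: {S}; t is not reachable.
Saturated cut: S->D, S->A with total capacity 2 = current flow value. Flow is maximum.

No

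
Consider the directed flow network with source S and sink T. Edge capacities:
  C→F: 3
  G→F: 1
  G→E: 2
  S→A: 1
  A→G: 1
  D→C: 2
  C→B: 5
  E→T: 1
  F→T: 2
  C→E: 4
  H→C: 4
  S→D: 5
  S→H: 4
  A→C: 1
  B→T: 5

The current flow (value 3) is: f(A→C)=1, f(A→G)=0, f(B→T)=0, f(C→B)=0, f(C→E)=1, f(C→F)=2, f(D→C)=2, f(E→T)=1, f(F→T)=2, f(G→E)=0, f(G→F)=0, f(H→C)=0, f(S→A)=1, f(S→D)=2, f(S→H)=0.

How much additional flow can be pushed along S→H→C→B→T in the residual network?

Residual capacities along the path: S→H: 4, H→C: 4, C→B: 5, B→T: 5.
Minimum is 4.

4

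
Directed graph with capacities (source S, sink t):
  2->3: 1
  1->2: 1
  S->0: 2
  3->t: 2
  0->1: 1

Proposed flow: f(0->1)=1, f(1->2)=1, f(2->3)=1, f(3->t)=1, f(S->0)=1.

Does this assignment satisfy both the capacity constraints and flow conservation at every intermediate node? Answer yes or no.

Yes

Every edge has 0 ≤ f(e) ≤ cap(e).
At each intermediate node, inflow equals outflow.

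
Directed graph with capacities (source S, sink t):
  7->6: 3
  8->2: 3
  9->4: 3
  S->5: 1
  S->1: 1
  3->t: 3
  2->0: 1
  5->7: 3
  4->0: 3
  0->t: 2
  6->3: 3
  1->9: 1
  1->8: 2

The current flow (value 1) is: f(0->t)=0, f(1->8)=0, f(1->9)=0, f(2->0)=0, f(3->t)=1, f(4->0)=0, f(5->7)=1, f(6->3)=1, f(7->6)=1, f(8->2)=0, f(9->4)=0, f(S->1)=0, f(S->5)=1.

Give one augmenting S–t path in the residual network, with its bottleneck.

Residual along S->1->9->4->0->t: S->1: 1, 1->9: 1, 9->4: 3, 4->0: 3, 0->t: 2.
Bottleneck = min = 1.

S->1->9->4->0->t, bottleneck 1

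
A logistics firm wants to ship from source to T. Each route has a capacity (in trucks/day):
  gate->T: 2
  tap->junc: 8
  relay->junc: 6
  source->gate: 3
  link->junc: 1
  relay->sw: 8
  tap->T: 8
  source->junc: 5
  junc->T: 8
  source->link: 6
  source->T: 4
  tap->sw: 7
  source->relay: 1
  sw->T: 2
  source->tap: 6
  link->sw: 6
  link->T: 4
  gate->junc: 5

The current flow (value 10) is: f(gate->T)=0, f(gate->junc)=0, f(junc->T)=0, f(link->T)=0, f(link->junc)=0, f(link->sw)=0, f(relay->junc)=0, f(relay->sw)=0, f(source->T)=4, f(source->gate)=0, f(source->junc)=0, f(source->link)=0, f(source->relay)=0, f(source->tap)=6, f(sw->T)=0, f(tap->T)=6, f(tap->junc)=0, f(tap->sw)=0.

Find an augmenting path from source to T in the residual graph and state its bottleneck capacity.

Residual along source->link->T: source->link: 6, link->T: 4.
Bottleneck = min = 4.

source->link->T, bottleneck 4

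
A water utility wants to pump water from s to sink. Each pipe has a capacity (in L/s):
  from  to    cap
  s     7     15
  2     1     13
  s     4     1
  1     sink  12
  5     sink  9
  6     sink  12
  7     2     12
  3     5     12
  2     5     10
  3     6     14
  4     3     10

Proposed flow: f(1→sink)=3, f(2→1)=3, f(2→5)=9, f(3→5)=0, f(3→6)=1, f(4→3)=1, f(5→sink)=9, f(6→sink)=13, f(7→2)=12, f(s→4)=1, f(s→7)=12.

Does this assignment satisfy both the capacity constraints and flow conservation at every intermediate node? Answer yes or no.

No

Capacity violated on 6→sink: flow 13 > capacity 12.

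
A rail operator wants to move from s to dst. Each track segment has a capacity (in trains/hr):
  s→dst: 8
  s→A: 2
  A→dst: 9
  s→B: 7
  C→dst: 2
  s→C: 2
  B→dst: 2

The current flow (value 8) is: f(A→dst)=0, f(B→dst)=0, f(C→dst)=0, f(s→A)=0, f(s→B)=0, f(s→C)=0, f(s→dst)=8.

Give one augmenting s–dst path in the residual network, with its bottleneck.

Residual along s→B→dst: s→B: 7, B→dst: 2.
Bottleneck = min = 2.

s→B→dst, bottleneck 2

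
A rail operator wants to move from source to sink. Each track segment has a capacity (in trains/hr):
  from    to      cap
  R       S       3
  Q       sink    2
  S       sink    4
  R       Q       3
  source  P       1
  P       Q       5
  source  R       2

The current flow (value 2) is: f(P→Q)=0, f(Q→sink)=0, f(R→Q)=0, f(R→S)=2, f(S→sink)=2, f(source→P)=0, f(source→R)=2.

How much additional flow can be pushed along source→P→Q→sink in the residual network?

Residual capacities along the path: source→P: 1, P→Q: 5, Q→sink: 2.
Minimum is 1.

1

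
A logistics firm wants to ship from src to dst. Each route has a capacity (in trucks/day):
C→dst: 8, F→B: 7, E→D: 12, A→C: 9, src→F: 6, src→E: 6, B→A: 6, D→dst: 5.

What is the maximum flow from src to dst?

11

Augment src→E→D→dst: bottleneck 5. Total 5.
Augment src→F→B→A→C→dst: bottleneck 6. Total 11.
No augmenting path remains in the residual graph.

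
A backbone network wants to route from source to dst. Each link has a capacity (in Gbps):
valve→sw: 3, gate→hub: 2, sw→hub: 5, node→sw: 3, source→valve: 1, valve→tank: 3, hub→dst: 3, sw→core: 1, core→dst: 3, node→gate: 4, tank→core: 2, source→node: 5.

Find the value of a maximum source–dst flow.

Augment source→node→gate→hub→dst: bottleneck 2. Total 2.
Augment source→node→sw→hub→dst: bottleneck 1. Total 3.
Augment source→node→sw→core→dst: bottleneck 1. Total 4.
Augment source→valve→tank→core→dst: bottleneck 1. Total 5.
No augmenting path remains in the residual graph.

5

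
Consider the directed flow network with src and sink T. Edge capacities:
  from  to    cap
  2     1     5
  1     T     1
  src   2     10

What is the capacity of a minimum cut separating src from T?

Max flow = 1 (via 1 augmenting path).
In the residual at optimum, the set reachable from src is {1, 2, src}.
Cut edges: 1→T (cap 1). Sum = 1.

1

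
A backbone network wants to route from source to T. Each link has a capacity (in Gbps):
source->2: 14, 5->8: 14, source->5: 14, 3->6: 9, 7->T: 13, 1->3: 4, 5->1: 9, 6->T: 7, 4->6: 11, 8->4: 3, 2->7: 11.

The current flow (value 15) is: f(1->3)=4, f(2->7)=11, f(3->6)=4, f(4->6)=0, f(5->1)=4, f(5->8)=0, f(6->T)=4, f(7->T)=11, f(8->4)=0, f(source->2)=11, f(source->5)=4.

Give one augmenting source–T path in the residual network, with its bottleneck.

source->5->8->4->6->T, bottleneck 3

Residual along source->5->8->4->6->T: source->5: 10, 5->8: 14, 8->4: 3, 4->6: 11, 6->T: 3.
Bottleneck = min = 3.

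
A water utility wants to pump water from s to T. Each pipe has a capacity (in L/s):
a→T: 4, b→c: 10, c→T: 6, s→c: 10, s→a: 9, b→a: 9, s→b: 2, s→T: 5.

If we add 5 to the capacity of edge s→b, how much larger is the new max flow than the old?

Original max flow = 15.
Edge s→b does not cross the min cut (source side {a, b, c, s}), so extra capacity there cannot help.
New max flow = 15. Increase = 0.

0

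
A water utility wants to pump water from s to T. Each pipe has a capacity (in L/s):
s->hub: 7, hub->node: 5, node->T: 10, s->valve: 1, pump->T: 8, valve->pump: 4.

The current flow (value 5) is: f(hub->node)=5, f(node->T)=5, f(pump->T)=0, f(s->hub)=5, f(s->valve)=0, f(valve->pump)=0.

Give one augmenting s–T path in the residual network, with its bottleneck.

s->valve->pump->T, bottleneck 1

Residual along s->valve->pump->T: s->valve: 1, valve->pump: 4, pump->T: 8.
Bottleneck = min = 1.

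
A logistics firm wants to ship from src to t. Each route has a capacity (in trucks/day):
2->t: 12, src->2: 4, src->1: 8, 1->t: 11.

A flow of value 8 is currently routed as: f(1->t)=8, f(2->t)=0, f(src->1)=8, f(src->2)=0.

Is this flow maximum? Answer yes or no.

Residual path src->2->t has bottleneck 4 > 0.
Pushing 4 along it raises the flow to 12, so the given flow is not maximum.

No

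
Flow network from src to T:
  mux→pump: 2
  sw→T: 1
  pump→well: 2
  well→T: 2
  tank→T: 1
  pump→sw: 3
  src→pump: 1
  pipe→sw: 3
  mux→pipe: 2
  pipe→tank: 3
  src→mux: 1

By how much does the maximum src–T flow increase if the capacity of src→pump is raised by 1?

1

Original max flow = 2.
After raising cap(src→pump), augmenting paths through that edge carry 1 more unit.
New max flow = 3. Increase = 1.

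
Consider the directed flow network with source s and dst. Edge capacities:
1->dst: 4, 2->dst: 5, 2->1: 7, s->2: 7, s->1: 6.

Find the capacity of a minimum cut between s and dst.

9

Max flow = 9 (via 2 augmenting paths).
In the residual at optimum, the set reachable from s is {1, 2, s}.
Cut edges: 2->dst (cap 5), 1->dst (cap 4). Sum = 9.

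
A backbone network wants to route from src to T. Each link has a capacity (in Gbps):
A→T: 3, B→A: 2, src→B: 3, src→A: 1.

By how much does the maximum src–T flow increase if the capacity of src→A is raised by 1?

Original max flow = 3.
Even with extra capacity on src→A, another cut of capacity 3 remains binding.
New max flow = 3. Increase = 0.

0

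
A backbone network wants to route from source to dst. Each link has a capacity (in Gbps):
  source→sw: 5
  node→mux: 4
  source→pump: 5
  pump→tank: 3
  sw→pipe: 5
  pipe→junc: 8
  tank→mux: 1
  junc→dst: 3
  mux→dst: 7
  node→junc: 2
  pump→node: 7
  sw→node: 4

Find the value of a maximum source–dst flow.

Augment source→pump→tank→mux→dst: bottleneck 1. Total 1.
Augment source→pump→node→mux→dst: bottleneck 4. Total 5.
Augment source→sw→node→junc→dst: bottleneck 2. Total 7.
Augment source→sw→pipe→junc→dst: bottleneck 1. Total 8.
No augmenting path remains in the residual graph.

8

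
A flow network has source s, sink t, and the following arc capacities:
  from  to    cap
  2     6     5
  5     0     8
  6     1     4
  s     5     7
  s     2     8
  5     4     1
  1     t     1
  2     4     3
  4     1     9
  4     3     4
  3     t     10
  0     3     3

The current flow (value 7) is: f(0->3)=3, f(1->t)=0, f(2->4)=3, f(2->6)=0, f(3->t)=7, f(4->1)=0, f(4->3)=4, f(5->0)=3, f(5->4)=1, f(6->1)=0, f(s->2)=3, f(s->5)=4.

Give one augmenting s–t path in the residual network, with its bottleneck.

s->2->6->1->t, bottleneck 1

Residual along s->2->6->1->t: s->2: 5, 2->6: 5, 6->1: 4, 1->t: 1.
Bottleneck = min = 1.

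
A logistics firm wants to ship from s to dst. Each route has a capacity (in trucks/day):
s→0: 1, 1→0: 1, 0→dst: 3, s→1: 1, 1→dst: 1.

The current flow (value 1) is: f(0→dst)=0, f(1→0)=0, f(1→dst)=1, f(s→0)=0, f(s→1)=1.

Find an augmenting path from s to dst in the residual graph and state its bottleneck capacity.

s→0→dst, bottleneck 1

Residual along s→0→dst: s→0: 1, 0→dst: 3.
Bottleneck = min = 1.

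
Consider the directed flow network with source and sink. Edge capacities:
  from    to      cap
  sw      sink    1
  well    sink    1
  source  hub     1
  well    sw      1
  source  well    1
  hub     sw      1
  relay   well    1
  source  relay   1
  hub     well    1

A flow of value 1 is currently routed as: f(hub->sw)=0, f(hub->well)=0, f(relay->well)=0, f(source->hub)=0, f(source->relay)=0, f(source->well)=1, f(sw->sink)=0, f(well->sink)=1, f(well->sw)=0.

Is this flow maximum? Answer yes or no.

Residual path source->hub->sw->sink has bottleneck 1 > 0.
Pushing 1 along it raises the flow to 2, so the given flow is not maximum.

No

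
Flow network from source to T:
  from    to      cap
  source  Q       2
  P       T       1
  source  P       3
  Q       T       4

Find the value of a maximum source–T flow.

Augment source→P→T: bottleneck 1. Total 1.
Augment source→Q→T: bottleneck 2. Total 3.
No augmenting path remains in the residual graph.

3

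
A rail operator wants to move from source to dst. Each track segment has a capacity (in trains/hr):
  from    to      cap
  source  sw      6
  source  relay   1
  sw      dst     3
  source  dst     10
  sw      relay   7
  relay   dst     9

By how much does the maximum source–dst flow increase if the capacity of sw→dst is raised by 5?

Original max flow = 17.
Edge sw→dst does not cross the min cut (source side {source}), so extra capacity there cannot help.
New max flow = 17. Increase = 0.

0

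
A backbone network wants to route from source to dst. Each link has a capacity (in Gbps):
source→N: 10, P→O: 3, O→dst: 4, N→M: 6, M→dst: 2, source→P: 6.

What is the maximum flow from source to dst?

Augment source→N→M→dst: bottleneck 2. Total 2.
Augment source→P→O→dst: bottleneck 3. Total 5.
No augmenting path remains in the residual graph.

5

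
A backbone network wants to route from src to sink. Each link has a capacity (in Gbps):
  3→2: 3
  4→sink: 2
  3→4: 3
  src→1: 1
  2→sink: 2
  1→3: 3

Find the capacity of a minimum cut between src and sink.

Max flow = 1 (via 1 augmenting path).
In the residual at optimum, the set reachable from src is {src}.
Cut edges: src→1 (cap 1). Sum = 1.

1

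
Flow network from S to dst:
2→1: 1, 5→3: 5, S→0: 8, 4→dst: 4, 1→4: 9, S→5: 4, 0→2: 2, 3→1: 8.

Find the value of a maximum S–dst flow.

4

Augment S→0→2→1→4→dst: bottleneck 1. Total 1.
Augment S→5→3→1→4→dst: bottleneck 3. Total 4.
No augmenting path remains in the residual graph.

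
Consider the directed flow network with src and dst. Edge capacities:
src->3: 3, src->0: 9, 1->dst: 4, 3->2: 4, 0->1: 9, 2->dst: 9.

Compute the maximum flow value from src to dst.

7

Augment src->3->2->dst: bottleneck 3. Total 3.
Augment src->0->1->dst: bottleneck 4. Total 7.
No augmenting path remains in the residual graph.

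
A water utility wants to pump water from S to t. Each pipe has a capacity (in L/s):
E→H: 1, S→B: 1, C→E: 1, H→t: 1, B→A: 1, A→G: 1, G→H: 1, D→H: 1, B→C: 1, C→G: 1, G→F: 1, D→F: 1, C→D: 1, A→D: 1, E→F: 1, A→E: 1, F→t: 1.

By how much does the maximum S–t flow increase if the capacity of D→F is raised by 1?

0

Original max flow = 1.
Edge D→F does not cross the min cut (source side {S}), so extra capacity there cannot help.
New max flow = 1. Increase = 0.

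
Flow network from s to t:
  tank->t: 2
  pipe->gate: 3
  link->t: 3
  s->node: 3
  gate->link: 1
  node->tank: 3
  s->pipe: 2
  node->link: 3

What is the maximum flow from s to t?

4

Augment s->node->link->t: bottleneck 3. Total 3.
Augment s->pipe->gate->link->node->tank->t: bottleneck 1. Total 4.
No augmenting path remains in the residual graph.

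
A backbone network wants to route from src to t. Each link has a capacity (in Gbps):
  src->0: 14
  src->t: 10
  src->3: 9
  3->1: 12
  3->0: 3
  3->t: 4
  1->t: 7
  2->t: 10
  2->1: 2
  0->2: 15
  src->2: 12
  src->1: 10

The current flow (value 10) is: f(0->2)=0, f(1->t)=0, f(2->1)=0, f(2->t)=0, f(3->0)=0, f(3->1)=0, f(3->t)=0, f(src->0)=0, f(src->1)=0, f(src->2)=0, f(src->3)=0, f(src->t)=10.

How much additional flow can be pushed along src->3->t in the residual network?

4

Residual capacities along the path: src->3: 9, 3->t: 4.
Minimum is 4.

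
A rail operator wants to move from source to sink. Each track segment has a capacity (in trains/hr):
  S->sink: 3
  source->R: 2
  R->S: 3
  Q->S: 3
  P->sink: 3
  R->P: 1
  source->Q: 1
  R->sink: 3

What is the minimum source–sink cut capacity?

3

Max flow = 3 (via 2 augmenting paths).
In the residual at optimum, the set reachable from source is {source}.
Cut edges: source->Q (cap 1), source->R (cap 2). Sum = 3.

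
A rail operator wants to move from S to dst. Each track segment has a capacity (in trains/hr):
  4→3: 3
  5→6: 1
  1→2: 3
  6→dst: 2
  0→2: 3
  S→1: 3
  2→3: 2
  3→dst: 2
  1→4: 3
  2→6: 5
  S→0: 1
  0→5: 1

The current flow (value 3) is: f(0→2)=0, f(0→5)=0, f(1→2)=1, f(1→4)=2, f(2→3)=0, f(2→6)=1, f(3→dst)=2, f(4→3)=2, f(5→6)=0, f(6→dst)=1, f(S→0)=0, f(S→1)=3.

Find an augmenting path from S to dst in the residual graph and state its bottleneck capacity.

S→0→2→6→dst, bottleneck 1

Residual along S→0→2→6→dst: S→0: 1, 0→2: 3, 2→6: 4, 6→dst: 1.
Bottleneck = min = 1.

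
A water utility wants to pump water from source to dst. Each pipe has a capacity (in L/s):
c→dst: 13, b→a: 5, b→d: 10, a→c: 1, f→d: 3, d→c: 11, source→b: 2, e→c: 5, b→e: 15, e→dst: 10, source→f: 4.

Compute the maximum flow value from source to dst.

5

Augment source→b→e→dst: bottleneck 2. Total 2.
Augment source→f→d→c→dst: bottleneck 3. Total 5.
No augmenting path remains in the residual graph.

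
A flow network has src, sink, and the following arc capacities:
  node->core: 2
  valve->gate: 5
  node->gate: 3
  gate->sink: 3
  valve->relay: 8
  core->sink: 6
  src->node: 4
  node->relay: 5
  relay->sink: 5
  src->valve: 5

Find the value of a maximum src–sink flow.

9

Augment src->node->relay->sink: bottleneck 4. Total 4.
Augment src->valve->gate->sink: bottleneck 3. Total 7.
Augment src->valve->relay->sink: bottleneck 1. Total 8.
Augment src->valve->relay->node->core->sink: bottleneck 1. Total 9.
No augmenting path remains in the residual graph.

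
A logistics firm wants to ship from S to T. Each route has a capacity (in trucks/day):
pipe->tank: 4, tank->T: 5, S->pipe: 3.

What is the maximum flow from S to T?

3

Augment S->pipe->tank->T: bottleneck 3. Total 3.
No augmenting path remains in the residual graph.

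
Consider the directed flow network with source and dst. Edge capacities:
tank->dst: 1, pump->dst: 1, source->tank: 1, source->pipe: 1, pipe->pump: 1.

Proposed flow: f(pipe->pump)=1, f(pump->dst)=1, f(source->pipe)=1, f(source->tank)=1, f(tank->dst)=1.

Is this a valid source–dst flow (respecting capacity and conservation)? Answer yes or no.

Yes

Every edge has 0 ≤ f(e) ≤ cap(e).
At each intermediate node, inflow equals outflow.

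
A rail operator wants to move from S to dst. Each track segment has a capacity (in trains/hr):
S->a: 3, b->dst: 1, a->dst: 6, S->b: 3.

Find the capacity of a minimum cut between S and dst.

4

Max flow = 4 (via 2 augmenting paths).
In the residual at optimum, the set reachable from S is {S, b}.
Cut edges: S->a (cap 3), b->dst (cap 1). Sum = 4.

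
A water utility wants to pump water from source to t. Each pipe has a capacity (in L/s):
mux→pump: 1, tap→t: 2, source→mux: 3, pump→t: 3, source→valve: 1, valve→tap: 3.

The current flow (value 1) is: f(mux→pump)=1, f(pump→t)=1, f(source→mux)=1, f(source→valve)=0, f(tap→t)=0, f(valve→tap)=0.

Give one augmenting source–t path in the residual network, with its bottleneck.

Residual along source→valve→tap→t: source→valve: 1, valve→tap: 3, tap→t: 2.
Bottleneck = min = 1.

source→valve→tap→t, bottleneck 1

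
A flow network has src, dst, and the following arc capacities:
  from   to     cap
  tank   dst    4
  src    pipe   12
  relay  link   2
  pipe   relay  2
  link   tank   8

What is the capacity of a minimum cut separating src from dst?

2

Max flow = 2 (via 1 augmenting path).
In the residual at optimum, the set reachable from src is {pipe, src}.
Cut edges: pipe->relay (cap 2). Sum = 2.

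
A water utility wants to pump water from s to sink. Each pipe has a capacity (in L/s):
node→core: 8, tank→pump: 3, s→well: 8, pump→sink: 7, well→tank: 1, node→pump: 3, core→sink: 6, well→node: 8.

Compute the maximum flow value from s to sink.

Augment s→well→node→pump→sink: bottleneck 3. Total 3.
Augment s→well→node→core→sink: bottleneck 5. Total 8.
No augmenting path remains in the residual graph.

8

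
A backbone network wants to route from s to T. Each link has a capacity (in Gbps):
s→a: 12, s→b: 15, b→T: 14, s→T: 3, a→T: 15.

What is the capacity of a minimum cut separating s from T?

Max flow = 29 (via 3 augmenting paths).
In the residual at optimum, the set reachable from s is {b, s}.
Cut edges: s→a (cap 12), s→T (cap 3), b→T (cap 14). Sum = 29.

29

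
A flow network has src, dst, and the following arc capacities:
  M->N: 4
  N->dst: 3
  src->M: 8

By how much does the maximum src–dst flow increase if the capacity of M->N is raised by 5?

0

Original max flow = 3.
Edge M->N does not cross the min cut (source side {M, N, src}), so extra capacity there cannot help.
New max flow = 3. Increase = 0.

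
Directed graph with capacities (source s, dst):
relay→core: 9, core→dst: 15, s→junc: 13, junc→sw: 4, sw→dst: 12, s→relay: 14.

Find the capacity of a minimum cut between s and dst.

Max flow = 13 (via 2 augmenting paths).
In the residual at optimum, the set reachable from s is {junc, relay, s}.
Cut edges: junc→sw (cap 4), relay→core (cap 9). Sum = 13.

13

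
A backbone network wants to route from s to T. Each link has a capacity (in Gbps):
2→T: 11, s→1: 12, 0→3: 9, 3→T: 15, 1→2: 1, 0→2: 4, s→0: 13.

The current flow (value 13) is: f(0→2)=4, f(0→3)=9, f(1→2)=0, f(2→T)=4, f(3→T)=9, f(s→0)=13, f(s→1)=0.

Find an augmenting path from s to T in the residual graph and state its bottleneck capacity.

Residual along s→1→2→T: s→1: 12, 1→2: 1, 2→T: 7.
Bottleneck = min = 1.

s→1→2→T, bottleneck 1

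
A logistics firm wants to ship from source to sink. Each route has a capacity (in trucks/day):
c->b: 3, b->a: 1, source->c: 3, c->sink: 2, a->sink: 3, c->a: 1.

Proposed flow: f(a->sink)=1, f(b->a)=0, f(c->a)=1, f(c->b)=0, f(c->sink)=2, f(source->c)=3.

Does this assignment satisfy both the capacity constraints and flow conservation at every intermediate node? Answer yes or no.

Every edge has 0 ≤ f(e) ≤ cap(e).
At each intermediate node, inflow equals outflow.

Yes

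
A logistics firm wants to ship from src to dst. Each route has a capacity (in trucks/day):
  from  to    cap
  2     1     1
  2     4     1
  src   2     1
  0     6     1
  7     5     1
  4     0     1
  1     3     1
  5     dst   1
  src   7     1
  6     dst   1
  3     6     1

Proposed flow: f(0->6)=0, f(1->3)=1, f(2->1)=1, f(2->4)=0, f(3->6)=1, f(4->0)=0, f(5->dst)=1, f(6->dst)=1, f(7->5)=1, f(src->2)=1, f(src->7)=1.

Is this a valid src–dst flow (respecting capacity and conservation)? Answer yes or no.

Yes

Every edge has 0 ≤ f(e) ≤ cap(e).
At each intermediate node, inflow equals outflow.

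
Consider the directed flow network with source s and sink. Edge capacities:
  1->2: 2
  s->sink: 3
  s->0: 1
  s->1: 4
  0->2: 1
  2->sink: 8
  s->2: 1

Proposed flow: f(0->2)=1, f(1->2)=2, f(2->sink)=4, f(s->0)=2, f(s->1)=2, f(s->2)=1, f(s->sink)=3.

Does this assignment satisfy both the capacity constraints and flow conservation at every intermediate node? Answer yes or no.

No

Capacity violated on s->0: flow 2 > capacity 1.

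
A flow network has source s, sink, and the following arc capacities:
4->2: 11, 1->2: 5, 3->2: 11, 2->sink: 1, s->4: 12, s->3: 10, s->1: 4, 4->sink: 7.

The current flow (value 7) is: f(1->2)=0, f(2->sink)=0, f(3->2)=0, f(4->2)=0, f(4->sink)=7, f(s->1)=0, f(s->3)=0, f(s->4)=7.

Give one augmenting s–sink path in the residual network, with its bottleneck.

s->1->2->sink, bottleneck 1

Residual along s->1->2->sink: s->1: 4, 1->2: 5, 2->sink: 1.
Bottleneck = min = 1.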